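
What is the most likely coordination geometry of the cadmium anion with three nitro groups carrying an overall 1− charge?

trigonal planar

Ligand charges: each nitro (N-bound nitrite) is −1. With an overall charge of −1 the cadmium centre must be in the +2 oxidation state.
Cd sits in group 12, so the d-electron count is 12 − 2 = 10.
Coordination number: 3.
Three ligands around a d¹⁰ centre minimise repulsion in a trigonal-planar arrangement.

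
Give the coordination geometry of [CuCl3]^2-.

trigonal planar

Ligand charges: each chloride is −1. With an overall charge of −2 the copper centre must be in the +1 oxidation state.
Group 11 minus oxidation state 1 gives a d¹⁰ configuration.
Coordination number: 3.
Three ligands around a d¹⁰ centre minimise repulsion in a trigonal-planar arrangement.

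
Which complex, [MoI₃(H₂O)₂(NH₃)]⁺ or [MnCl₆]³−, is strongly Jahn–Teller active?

[MnCl₆]³−

[MoI₃(H₂O)₂(NH₃)]⁺: Ligand charges: each iodide is −1; water is neutral; ammonia is neutral. With an overall charge of +1 the molybdenum centre must be in the +4 oxidation state. Mo sits in group 6, so the d-electron count is 6 − 4 = 2. The d² configuration leaves the e_g set evenly filled (or empty) — no strong Jahn–Teller driving force.
[MnCl₆]³−: Each chloride is −1; balancing the −3 overall charge requires Mn(III). Group 7 minus oxidation state 3 gives a d⁴ configuration. Chloride is a weak-field ligand for a first-row metal, so the complex is high-spin. The t₂g³e_g¹ (high-spin) configuration has an unevenly filled e_g set; the Jahn–Teller theorem predicts a tetragonal distortion (typically axial elongation) to lift the degeneracy.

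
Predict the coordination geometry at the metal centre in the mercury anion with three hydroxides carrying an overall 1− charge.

Ligand charges: each hydroxide is −1. With an overall charge of −1 the mercury centre must be in the +2 oxidation state.
Group 12 minus oxidation state 2 gives a d¹⁰ configuration.
With 3 monodentate ligands the coordination number is 3.
Three ligands around a d¹⁰ centre minimise repulsion in a trigonal-planar arrangement.

trigonal planar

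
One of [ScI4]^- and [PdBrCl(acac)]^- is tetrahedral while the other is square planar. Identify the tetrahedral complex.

[ScI4]^-

For [ScI4]^-: Each iodide is −1; balancing the −1 overall charge requires Sc(III). Sc sits in group 3, so the d-electron count is 3 − 3 = 0. A d⁰ ion has no crystal-field stabilisation preference between square planar and tetrahedral, so four ligands adopt the sterically favoured tetrahedral geometry. → tetrahedral.
For [PdBrCl(acac)]^-: Summing ligand charges against the −1 overall charge gives an oxidation state of +2 for palladium. Pd sits in group 10, so the d-electron count is 10 − 2 = 8. A 4d d⁸ ion has a large crystal-field splitting; square planar leaves the high-energy d_{x²−y²} orbital empty and maximises CFSE. → square planar.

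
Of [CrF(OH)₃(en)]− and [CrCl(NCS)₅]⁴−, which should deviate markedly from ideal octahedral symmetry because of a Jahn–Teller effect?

[CrCl(NCS)₅]⁴−

[CrF(OH)₃(en)]−: Ligand charges: each fluoride is −1; each hydroxide is −1; ethylenediamine is neutral. With an overall charge of −1 the chromium centre must be in the +3 oxidation state. Cr sits in group 6, so the d-electron count is 6 − 3 = 3. The d³ configuration leaves the e_g set evenly filled (or empty) — no strong Jahn–Teller driving force.
[CrCl(NCS)₅]⁴−: Summing ligand charges against the −4 overall charge gives an oxidation state of +2 for chromium. Chromium is a group-6 element; Cr(II) is therefore d⁴. Chloride and isothiocyanate are weak-field ligands for a first-row metal, so the complex is high-spin. The t₂g³e_g¹ (high-spin) configuration has an unevenly filled e_g set; the Jahn–Teller theorem predicts a tetragonal distortion (typically axial elongation) to lift the degeneracy.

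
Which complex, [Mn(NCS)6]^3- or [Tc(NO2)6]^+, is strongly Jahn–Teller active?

[Mn(NCS)6]^3-: Ligand charges: each isothiocyanate is −1. With an overall charge of −3 the manganese centre must be in the +3 oxidation state. Mn sits in group 7, so the d-electron count is 7 − 3 = 4. Isothiocyanate is a weak-field ligand for a first-row metal, so the complex is high-spin. The t₂g³e_g¹ (high-spin) configuration has an unevenly filled e_g set; the Jahn–Teller theorem predicts a tetragonal distortion (typically axial elongation) to lift the degeneracy.
[Tc(NO2)6]^+: Each nitro (N-bound nitrite) is −1; balancing the +1 overall charge requires Tc(VII). Tc sits in group 7, so the d-electron count is 7 − 7 = 0. The d⁰ configuration leaves the e_g set evenly filled (or empty) — no strong Jahn–Teller driving force.

[Mn(NCS)6]^3-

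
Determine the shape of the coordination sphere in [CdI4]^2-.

tetrahedral

Summing ligand charges against the −2 overall charge gives an oxidation state of +2 for cadmium.
Group 12 minus oxidation state 2 gives a d¹⁰ configuration.
Coordination number: 4.
A d¹⁰ ion has no crystal-field stabilisation preference between square planar and tetrahedral, so four ligands adopt the sterically favoured tetrahedral geometry.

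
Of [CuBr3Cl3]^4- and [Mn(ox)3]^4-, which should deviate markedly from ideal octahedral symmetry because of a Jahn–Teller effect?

[CuBr3Cl3]^4-: Each bromide is −1; each chloride is −1; balancing the −4 overall charge requires Cu(II). Group 11 minus oxidation state 2 gives a d⁹ configuration. The t₂g⁶e_g³ configuration has an unevenly filled e_g set; the Jahn–Teller theorem predicts a tetragonal distortion (typically axial elongation) to lift the degeneracy.
[Mn(ox)3]^4-: Ligand charges: each oxalate is −2. With an overall charge of −4 the manganese centre must be in the +2 oxidation state. Mn sits in group 7, so the d-electron count is 7 − 2 = 5. Oxalate is a weak-field ligand for a first-row metal, so the complex is high-spin. The d⁵ configuration leaves the e_g set evenly filled (or empty) — no strong Jahn–Teller driving force.

[CuBr3Cl3]^4-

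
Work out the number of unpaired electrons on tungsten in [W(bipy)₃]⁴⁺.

Summing ligand charges against the +4 overall charge gives an oxidation state of +4 for tungsten.
Group 6 minus oxidation state 4 gives a d² configuration.
Counting donor atoms: 3×2,2′-bipyridine (bidentate) → 6 donors. Coordination number = 6.
In an octahedral field the d² configuration is t₂g²e_g⁰ (only one arrangement possible), giving 2 unpaired electrons.

2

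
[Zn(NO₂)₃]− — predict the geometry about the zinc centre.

trigonal planar

Each nitro (N-bound nitrite) is −1; balancing the −1 overall charge requires Zn(II).
Zn sits in group 12, so the d-electron count is 12 − 2 = 10.
Coordination number: 3.
Three ligands around a d¹⁰ centre minimise repulsion in a trigonal-planar arrangement.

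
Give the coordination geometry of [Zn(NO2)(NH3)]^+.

Each nitro (N-bound nitrite) is −1; ammonia is neutral; balancing the +1 overall charge requires Zn(II).
Zn sits in group 12, so the d-electron count is 12 − 2 = 10.
With 2 monodentate ligands the coordination number is 2.
A d¹⁰ ion with only two ligands adopts a linear arrangement (sp hybridisation; no CFSE preference).

linear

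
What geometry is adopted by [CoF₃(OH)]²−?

tetrahedral

Ligand charges: each fluoride is −1; each hydroxide is −1. With an overall charge of −2 the cobalt centre must be in the +2 oxidation state.
Co sits in group 9, so the d-electron count is 9 − 2 = 7.
Coordination number: 4.
Fluoride and hydroxide are weak-field ligands.
For a high-spin 3d d⁷ ion with weak-field ligands the small Δₜ gives little square-planar CFSE advantage, so four ligands adopt the sterically favoured tetrahedral geometry.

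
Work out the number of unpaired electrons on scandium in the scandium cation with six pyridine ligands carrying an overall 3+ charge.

0 unpaired electrons

Summing ligand charges against the +3 overall charge gives an oxidation state of +3 for scandium.
Scandium is a group-3 element; Sc(III) is therefore d⁰.
In an octahedral field the d⁰ configuration is t₂g⁰e_g⁰, giving 0 unpaired electrons.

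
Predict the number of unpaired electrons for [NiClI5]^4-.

Each chloride is −1; each iodide is −1; balancing the −4 overall charge requires Ni(II).
Ni sits in group 10, so the d-electron count is 10 − 2 = 8.
In an octahedral field the d⁸ configuration is t₂g⁶e_g² (only one arrangement possible), giving 2 unpaired electrons.

2 unpaired electrons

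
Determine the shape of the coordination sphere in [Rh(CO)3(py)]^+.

Summing ligand charges against the +1 overall charge gives an oxidation state of +1 for rhodium.
Rh sits in group 9, so the d-electron count is 9 − 1 = 8.
With 4 monodentate ligands the coordination number is 4.
A 4d d⁸ ion has a large crystal-field splitting; square planar leaves the high-energy d_{x²−y²} orbital empty and maximises CFSE.

square planar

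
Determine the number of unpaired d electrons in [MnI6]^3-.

4 unpaired electrons

Summing ligand charges against the −3 overall charge gives an oxidation state of +3 for manganese.
Group 7 minus oxidation state 3 gives a d⁴ configuration.
The spin state decides the count: Iodide is a weak-field ligand for a first-row metal, so the complex is high-spin.
An octahedral high-spin d⁴ ion is t₂g³e_g¹, giving 4 unpaired electrons.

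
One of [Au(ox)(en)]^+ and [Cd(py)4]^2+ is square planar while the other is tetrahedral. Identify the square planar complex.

For [Au(ox)(en)]^+: Ligand charges: each oxalate is −2; ethylenediamine is neutral. With an overall charge of +1 the gold centre must be in the +3 oxidation state. Group 11 minus oxidation state 3 gives a d⁸ configuration. A 5d d⁸ ion has a large crystal-field splitting; square planar leaves the high-energy d_{x²−y²} orbital empty and maximises CFSE. → square planar.
For [Cd(py)4]^2+: Summing ligand charges against the +2 overall charge gives an oxidation state of +2 for cadmium. Cadmium is a group-12 element; Cd(II) is therefore d¹⁰. A d¹⁰ ion has no crystal-field stabilisation preference between square planar and tetrahedral, so four ligands adopt the sterically favoured tetrahedral geometry. → tetrahedral.

[Au(ox)(en)]^+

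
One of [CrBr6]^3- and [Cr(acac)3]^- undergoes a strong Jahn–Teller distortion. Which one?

[Cr(acac)3]^-

[CrBr6]^3-: Ligand charges: each bromide is −1. With an overall charge of −3 the chromium centre must be in the +3 oxidation state. Cr sits in group 6, so the d-electron count is 6 − 3 = 3. The d³ configuration leaves the e_g set evenly filled (or empty) — no strong Jahn–Teller driving force.
[Cr(acac)3]^-: Each acetylacetonate is −1; balancing the −1 overall charge requires Cr(II). Cr sits in group 6, so the d-electron count is 6 − 2 = 4. Acetylacetonate is a weak-field ligand for a first-row metal, so the complex is high-spin. The t₂g³e_g¹ (high-spin) configuration has an unevenly filled e_g set; the Jahn–Teller theorem predicts a tetragonal distortion (typically axial elongation) to lift the degeneracy.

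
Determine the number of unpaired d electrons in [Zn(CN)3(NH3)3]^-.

0 unpaired electrons

Summing ligand charges against the −1 overall charge gives an oxidation state of +2 for zinc.
Zinc is a group-12 element; Zn(II) is therefore d¹⁰.
In an octahedral field the d¹⁰ configuration is t₂g⁶e_g⁴, giving 0 unpaired electrons.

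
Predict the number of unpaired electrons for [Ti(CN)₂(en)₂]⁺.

Each cyanide is −1; ethylenediamine is neutral; balancing the +1 overall charge requires Ti(III).
Titanium is a group-4 element; Ti(III) is therefore d¹.
Counting donor atoms: 2×cyanide (monodentate) → 2 donors; 2×ethylenediamine (bidentate) → 4 donors. Coordination number = 6.
In an octahedral field the d¹ configuration is t₂g¹e_g⁰ (only one arrangement possible), giving 1 unpaired electron.

1 unpaired electron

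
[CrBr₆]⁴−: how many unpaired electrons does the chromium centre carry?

4

Ligand charges: each bromide is −1. With an overall charge of −4 the chromium centre must be in the +2 oxidation state.
Cr sits in group 6, so the d-electron count is 6 − 2 = 4.
The spin state decides the count: Bromide is a weak-field ligand for a first-row metal, so the complex is high-spin.
An octahedral high-spin d⁴ ion is t₂g³e_g¹, giving 4 unpaired electrons.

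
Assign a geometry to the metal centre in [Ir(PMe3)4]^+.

square planar

Trimethylphosphine is neutral; balancing the +1 overall charge requires Ir(I).
Ir sits in group 9, so the d-electron count is 9 − 1 = 8.
Coordination number: 4.
A 5d d⁸ ion has a large crystal-field splitting; square planar leaves the high-energy d_{x²−y²} orbital empty and maximises CFSE.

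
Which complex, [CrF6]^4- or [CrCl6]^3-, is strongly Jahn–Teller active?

[CrF6]^4-: Each fluoride is −1; balancing the −4 overall charge requires Cr(II). Cr sits in group 6, so the d-electron count is 6 − 2 = 4. Fluoride is a weak-field ligand for a first-row metal, so the complex is high-spin. The t₂g³e_g¹ (high-spin) configuration has an unevenly filled e_g set; the Jahn–Teller theorem predicts a tetragonal distortion (typically axial elongation) to lift the degeneracy.
[CrCl6]^3-: Each chloride is −1; balancing the −3 overall charge requires Cr(III). Cr sits in group 6, so the d-electron count is 6 − 3 = 3. The d³ configuration leaves the e_g set evenly filled (or empty) — no strong Jahn–Teller driving force.

[CrF6]^4-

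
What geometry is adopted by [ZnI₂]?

Ligand charges: each iodide is −1. With an overall charge of 0 the zinc centre must be in the +2 oxidation state.
Group 12 minus oxidation state 2 gives a d¹⁰ configuration.
Coordination number: 2.
A d¹⁰ ion with only two ligands adopts a linear arrangement (sp hybridisation; no CFSE preference).

linear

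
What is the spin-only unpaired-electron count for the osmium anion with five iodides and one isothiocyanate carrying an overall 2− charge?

Each iodide is −1; each isothiocyanate is −1; balancing the −2 overall charge requires Os(IV).
Os sits in group 8, so the d-electron count is 8 − 4 = 4.
The spin state decides the count: a 5d ion has a large Δₒ and is invariably low-spin.
An octahedral low-spin d⁴ ion is t₂g⁴e_g⁰, giving 2 unpaired electrons.

2 unpaired electrons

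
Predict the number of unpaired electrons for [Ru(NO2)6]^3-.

Ligand charges: each nitro (N-bound nitrite) is −1. With an overall charge of −3 the ruthenium centre must be in the +3 oxidation state.
Ruthenium is a group-8 element; Ru(III) is therefore d⁵.
The spin state decides the count: a 4d ion has a large Δₒ and is invariably low-spin.
An octahedral low-spin d⁵ ion is t₂g⁵e_g⁰, giving 1 unpaired electron.

1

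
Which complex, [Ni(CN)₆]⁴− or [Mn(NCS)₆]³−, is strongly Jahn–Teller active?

[Mn(NCS)₆]³−

[Ni(CN)₆]⁴−: Summing ligand charges against the −4 overall charge gives an oxidation state of +2 for nickel. Nickel is a group-10 element; Ni(II) is therefore d⁸. The d⁸ configuration leaves the e_g set evenly filled (or empty) — no strong Jahn–Teller driving force.
[Mn(NCS)₆]³−: Each isothiocyanate is −1; balancing the −3 overall charge requires Mn(III). Manganese is a group-7 element; Mn(III) is therefore d⁴. Isothiocyanate is a weak-field ligand for a first-row metal, so the complex is high-spin. The t₂g³e_g¹ (high-spin) configuration has an unevenly filled e_g set; the Jahn–Teller theorem predicts a tetragonal distortion (typically axial elongation) to lift the degeneracy.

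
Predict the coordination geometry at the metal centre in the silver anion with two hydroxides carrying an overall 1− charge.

Summing ligand charges against the −1 overall charge gives an oxidation state of +1 for silver.
Ag sits in group 11, so the d-electron count is 11 − 1 = 10.
With 2 monodentate ligands the coordination number is 2.
A d¹⁰ ion with only two ligands adopts a linear arrangement (sp hybridisation; no CFSE preference).

linear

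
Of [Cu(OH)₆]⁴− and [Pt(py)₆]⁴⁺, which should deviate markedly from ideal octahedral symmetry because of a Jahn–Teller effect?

[Cu(OH)₆]⁴−

[Cu(OH)₆]⁴−: Each hydroxide is −1; balancing the −4 overall charge requires Cu(II). Cu sits in group 11, so the d-electron count is 11 − 2 = 9. The t₂g⁶e_g³ configuration has an unevenly filled e_g set; the Jahn–Teller theorem predicts a tetragonal distortion (typically axial elongation) to lift the degeneracy.
[Pt(py)₆]⁴⁺: Ligand charges: pyridine is neutral. With an overall charge of +4 the platinum centre must be in the +4 oxidation state. Platinum is a group-10 element; Pt(IV) is therefore d⁶. A 5d ion has a large Δₒ and is invariably low-spin. The d⁶ configuration leaves the e_g set evenly filled (or empty) — no strong Jahn–Teller driving force.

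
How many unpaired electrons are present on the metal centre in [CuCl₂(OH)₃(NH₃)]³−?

Each chloride is −1; each hydroxide is −1; ammonia is neutral; balancing the −3 overall charge requires Cu(II).
Cu sits in group 11, so the d-electron count is 11 − 2 = 9.
In an octahedral field the d⁹ configuration is t₂g⁶e_g³ (only one arrangement possible), giving 1 unpaired electron.

1 unpaired electron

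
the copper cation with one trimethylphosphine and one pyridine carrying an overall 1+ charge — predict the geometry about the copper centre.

linear

Summing ligand charges against the +1 overall charge gives an oxidation state of +1 for copper.
Cu sits in group 11, so the d-electron count is 11 − 1 = 10.
With 2 monodentate ligands the coordination number is 2.
A d¹⁰ ion with only two ligands adopts a linear arrangement (sp hybridisation; no CFSE preference).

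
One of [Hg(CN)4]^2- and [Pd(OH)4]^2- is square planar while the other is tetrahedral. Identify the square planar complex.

[Pd(OH)4]^2-

For [Hg(CN)4]^2-: Each cyanide is −1; balancing the −2 overall charge requires Hg(II). Mercury is a group-12 element; Hg(II) is therefore d¹⁰. A d¹⁰ ion has no crystal-field stabilisation preference between square planar and tetrahedral, so four ligands adopt the sterically favoured tetrahedral geometry. → tetrahedral.
For [Pd(OH)4]^2-: Each hydroxide is −1; balancing the −2 overall charge requires Pd(II). Pd sits in group 10, so the d-electron count is 10 − 2 = 8. A 4d d⁸ ion has a large crystal-field splitting; square planar leaves the high-energy d_{x²−y²} orbital empty and maximises CFSE. → square planar.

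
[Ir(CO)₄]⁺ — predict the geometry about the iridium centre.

square planar

Carbonyl is neutral; balancing the +1 overall charge requires Ir(I).
Iridium is a group-9 element; Ir(I) is therefore d⁸.
With 4 monodentate ligands the coordination number is 4.
A 5d d⁸ ion has a large crystal-field splitting; square planar leaves the high-energy d_{x²−y²} orbital empty and maximises CFSE.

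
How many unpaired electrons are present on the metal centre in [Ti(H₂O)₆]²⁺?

Ligand charges: water is neutral. With an overall charge of +2 the titanium centre must be in the +2 oxidation state.
Titanium is a group-4 element; Ti(II) is therefore d².
In an octahedral field the d² configuration is t₂g²e_g⁰ (only one arrangement possible), giving 2 unpaired electrons.

2 unpaired electrons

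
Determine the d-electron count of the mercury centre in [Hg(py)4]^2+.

Summing ligand charges against the +2 overall charge gives an oxidation state of +2 for mercury.
Mercury is a group-12 element; Hg(II) is therefore d¹⁰.

d10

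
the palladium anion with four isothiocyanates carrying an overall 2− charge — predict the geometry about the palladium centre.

square planar

Ligand charges: each isothiocyanate is −1. With an overall charge of −2 the palladium centre must be in the +2 oxidation state.
Group 10 minus oxidation state 2 gives a d⁸ configuration.
With 4 monodentate ligands the coordination number is 4.
A 4d d⁸ ion has a large crystal-field splitting; square planar leaves the high-energy d_{x²−y²} orbital empty and maximises CFSE.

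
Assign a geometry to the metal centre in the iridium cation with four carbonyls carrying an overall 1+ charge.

Ligand charges: carbonyl is neutral. With an overall charge of +1 the iridium centre must be in the +1 oxidation state.
Group 9 minus oxidation state 1 gives a d⁸ configuration.
Coordination number: 4.
A 5d d⁸ ion has a large crystal-field splitting; square planar leaves the high-energy d_{x²−y²} orbital empty and maximises CFSE.

square planar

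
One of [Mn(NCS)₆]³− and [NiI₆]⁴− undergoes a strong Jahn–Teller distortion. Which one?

[Mn(NCS)₆]³−

[Mn(NCS)₆]³−: Ligand charges: each isothiocyanate is −1. With an overall charge of −3 the manganese centre must be in the +3 oxidation state. Mn sits in group 7, so the d-electron count is 7 − 3 = 4. Isothiocyanate is a weak-field ligand for a first-row metal, so the complex is high-spin. The t₂g³e_g¹ (high-spin) configuration has an unevenly filled e_g set; the Jahn–Teller theorem predicts a tetragonal distortion (typically axial elongation) to lift the degeneracy.
[NiI₆]⁴−: Summing ligand charges against the −4 overall charge gives an oxidation state of +2 for nickel. Nickel is a group-10 element; Ni(II) is therefore d⁸. The d⁸ configuration leaves the e_g set evenly filled (or empty) — no strong Jahn–Teller driving force.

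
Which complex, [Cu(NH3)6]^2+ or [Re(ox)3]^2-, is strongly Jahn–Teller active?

[Cu(NH3)6]^2+: Ligand charges: ammonia is neutral. With an overall charge of +2 the copper centre must be in the +2 oxidation state. Group 11 minus oxidation state 2 gives a d⁹ configuration. The t₂g⁶e_g³ configuration has an unevenly filled e_g set; the Jahn–Teller theorem predicts a tetragonal distortion (typically axial elongation) to lift the degeneracy.
[Re(ox)3]^2-: Ligand charges: each oxalate is −2. With an overall charge of −2 the rhenium centre must be in the +4 oxidation state. Group 7 minus oxidation state 4 gives a d³ configuration. The d³ configuration leaves the e_g set evenly filled (or empty) — no strong Jahn–Teller driving force.

[Cu(NH3)6]^2+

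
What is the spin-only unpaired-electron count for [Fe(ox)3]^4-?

Summing ligand charges against the −4 overall charge gives an oxidation state of +2 for iron.
Group 8 minus oxidation state 2 gives a d⁶ configuration.
Counting donor atoms: 3×oxalate (bidentate) → 6 donors. Coordination number = 6.
The spin state decides the count: Oxalate is a weak-field ligand for a first-row metal, so the complex is high-spin.
An octahedral high-spin d⁶ ion is t₂g⁴e_g², giving 4 unpaired electrons.

4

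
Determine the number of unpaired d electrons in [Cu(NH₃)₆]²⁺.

Ligand charges: ammonia is neutral. With an overall charge of +2 the copper centre must be in the +2 oxidation state.
Group 11 minus oxidation state 2 gives a d⁹ configuration.
In an octahedral field the d⁹ configuration is t₂g⁶e_g³ (only one arrangement possible), giving 1 unpaired electron.

1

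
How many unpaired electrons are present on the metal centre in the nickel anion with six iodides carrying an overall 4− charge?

Summing ligand charges against the −4 overall charge gives an oxidation state of +2 for nickel.
Ni sits in group 10, so the d-electron count is 10 − 2 = 8.
In an octahedral field the d⁸ configuration is t₂g⁶e_g² (only one arrangement possible), giving 2 unpaired electrons.

2 unpaired electrons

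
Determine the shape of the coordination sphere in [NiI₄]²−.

Ligand charges: each iodide is −1. With an overall charge of −2 the nickel centre must be in the +2 oxidation state.
Nickel is a group-10 element; Ni(II) is therefore d⁸.
With 4 monodentate ligands the coordination number is 4.
Iodide is a weak-field ligand.
With weak-field ligands the CFSE gain from square planar is small, so a 3d d⁸ ion takes the sterically preferred tetrahedral geometry.

tetrahedral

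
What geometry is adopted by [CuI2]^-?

Summing ligand charges against the −1 overall charge gives an oxidation state of +1 for copper.
Copper is a group-11 element; Cu(I) is therefore d¹⁰.
Coordination number: 2.
A d¹⁰ ion with only two ligands adopts a linear arrangement (sp hybridisation; no CFSE preference).

linear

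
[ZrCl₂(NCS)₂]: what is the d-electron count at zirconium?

d0

Each chloride is −1; each isothiocyanate is −1; balancing the 0 overall charge requires Zr(IV).
Group 4 minus oxidation state 4 gives a d⁰ configuration.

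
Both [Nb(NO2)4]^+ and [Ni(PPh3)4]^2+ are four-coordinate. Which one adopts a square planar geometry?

[Ni(PPh3)4]^2+

For [Nb(NO2)4]^+: Ligand charges: each nitro (N-bound nitrite) is −1. With an overall charge of +1 the niobium centre must be in the +5 oxidation state. Group 5 minus oxidation state 5 gives a d⁰ configuration. A d⁰ ion has no crystal-field stabilisation preference between square planar and tetrahedral, so four ligands adopt the sterically favoured tetrahedral geometry. → tetrahedral.
For [Ni(PPh3)4]^2+: Ligand charges: triphenylphosphine is neutral. With an overall charge of +2 the nickel centre must be in the +2 oxidation state. Group 10 minus oxidation state 2 gives a d⁸ configuration. Triphenylphosphine is a strong-field ligand (high in the spectrochemical series). A 3d d⁸ ion with strong-field ligands gains enough CFSE to favour square planar over tetrahedral. → square planar.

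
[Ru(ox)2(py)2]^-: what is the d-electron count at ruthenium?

d⁵

Summing ligand charges against the −1 overall charge gives an oxidation state of +3 for ruthenium.
Group 8 minus oxidation state 3 gives a d⁵ configuration.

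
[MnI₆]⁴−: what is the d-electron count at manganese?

Each iodide is −1; balancing the −4 overall charge requires Mn(II).
Manganese is a group-7 element; Mn(II) is therefore d⁵.

d⁵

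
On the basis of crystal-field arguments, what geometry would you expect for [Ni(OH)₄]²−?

tetrahedral

Summing ligand charges against the −2 overall charge gives an oxidation state of +2 for nickel.
Nickel is a group-10 element; Ni(II) is therefore d⁸.
Coordination number: 4.
Hydroxide is a weak-field ligand.
With weak-field ligands the CFSE gain from square planar is small, so a 3d d⁸ ion takes the sterically preferred tetrahedral geometry.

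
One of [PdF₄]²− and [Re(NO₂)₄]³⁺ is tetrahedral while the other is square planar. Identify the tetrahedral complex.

For [PdF₄]²−: Each fluoride is −1; balancing the −2 overall charge requires Pd(II). Group 10 minus oxidation state 2 gives a d⁸ configuration. A 4d d⁸ ion has a large crystal-field splitting; square planar leaves the high-energy d_{x²−y²} orbital empty and maximises CFSE. → square planar.
For [Re(NO₂)₄]³⁺: Summing ligand charges against the +3 overall charge gives an oxidation state of +7 for rhenium. Group 7 minus oxidation state 7 gives a d⁰ configuration. A d⁰ ion has no crystal-field stabilisation preference between square planar and tetrahedral, so four ligands adopt the sterically favoured tetrahedral geometry. → tetrahedral.

[Re(NO₂)₄]³⁺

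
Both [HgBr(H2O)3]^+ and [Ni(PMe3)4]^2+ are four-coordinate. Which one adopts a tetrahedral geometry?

[HgBr(H2O)3]^+

For [HgBr(H2O)3]^+: Each bromide is −1; water is neutral; balancing the +1 overall charge requires Hg(II). Hg sits in group 12, so the d-electron count is 12 − 2 = 10. A d¹⁰ ion has no crystal-field stabilisation preference between square planar and tetrahedral, so four ligands adopt the sterically favoured tetrahedral geometry. → tetrahedral.
For [Ni(PMe3)4]^2+: Ligand charges: trimethylphosphine is neutral. With an overall charge of +2 the nickel centre must be in the +2 oxidation state. Nickel is a group-10 element; Ni(II) is therefore d⁸. Trimethylphosphine is a strong-field ligand (high in the spectrochemical series). A 3d d⁸ ion with strong-field ligands gains enough CFSE to favour square planar over tetrahedral. → square planar.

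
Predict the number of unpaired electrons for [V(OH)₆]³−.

Ligand charges: each hydroxide is −1. With an overall charge of −3 the vanadium centre must be in the +3 oxidation state.
Vanadium is a group-5 element; V(III) is therefore d².
In an octahedral field the d² configuration is t₂g²e_g⁰ (only one arrangement possible), giving 2 unpaired electrons.

2 unpaired electrons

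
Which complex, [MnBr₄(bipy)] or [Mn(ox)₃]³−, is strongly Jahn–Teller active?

[MnBr₄(bipy)]: Ligand charges: each bromide is −1; 2,2′-bipyridine is neutral. With an overall charge of 0 the manganese centre must be in the +4 oxidation state. Mn sits in group 7, so the d-electron count is 7 − 4 = 3. The d³ configuration leaves the e_g set evenly filled (or empty) — no strong Jahn–Teller driving force.
[Mn(ox)₃]³−: Ligand charges: each oxalate is −2. With an overall charge of −3 the manganese centre must be in the +3 oxidation state. Mn sits in group 7, so the d-electron count is 7 − 3 = 4. Oxalate is a weak-field ligand for a first-row metal, so the complex is high-spin. The t₂g³e_g¹ (high-spin) configuration has an unevenly filled e_g set; the Jahn–Teller theorem predicts a tetragonal distortion (typically axial elongation) to lift the degeneracy.

[Mn(ox)₃]³−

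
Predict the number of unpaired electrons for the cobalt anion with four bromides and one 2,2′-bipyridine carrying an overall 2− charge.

Ligand charges: each bromide is −1; 2,2′-bipyridine is neutral. With an overall charge of −2 the cobalt centre must be in the +2 oxidation state.
Group 9 minus oxidation state 2 gives a d⁷ configuration.
Counting donor atoms: 4×bromide (monodentate) → 4 donors; 1×2,2′-bipyridine (bidentate) → 2 donors. Coordination number = 6.
The spin state decides the count: Bromide is a weak-field ligand for a first-row metal, so the complex is high-spin.
An octahedral high-spin d⁷ ion is t₂g⁵e_g², giving 3 unpaired electrons.

3 unpaired electrons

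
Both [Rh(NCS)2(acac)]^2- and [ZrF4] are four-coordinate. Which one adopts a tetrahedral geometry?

For [Rh(NCS)2(acac)]^2-: Summing ligand charges against the −2 overall charge gives an oxidation state of +1 for rhodium. Rhodium is a group-9 element; Rh(I) is therefore d⁸. A 4d d⁸ ion has a large crystal-field splitting; square planar leaves the high-energy d_{x²−y²} orbital empty and maximises CFSE. → square planar.
For [ZrF4]: Ligand charges: each fluoride is −1. With an overall charge of 0 the zirconium centre must be in the +4 oxidation state. Group 4 minus oxidation state 4 gives a d⁰ configuration. A d⁰ ion has no crystal-field stabilisation preference between square planar and tetrahedral, so four ligands adopt the sterically favoured tetrahedral geometry. → tetrahedral.

[ZrF4]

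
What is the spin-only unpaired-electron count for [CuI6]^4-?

Ligand charges: each iodide is −1. With an overall charge of −4 the copper centre must be in the +2 oxidation state.
Cu sits in group 11, so the d-electron count is 11 − 2 = 9.
In an octahedral field the d⁹ configuration is t₂g⁶e_g³ (only one arrangement possible), giving 1 unpaired electron.

1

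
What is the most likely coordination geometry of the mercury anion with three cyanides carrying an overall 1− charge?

Summing ligand charges against the −1 overall charge gives an oxidation state of +2 for mercury.
Group 12 minus oxidation state 2 gives a d¹⁰ configuration.
With 3 monodentate ligands the coordination number is 3.
Three ligands around a d¹⁰ centre minimise repulsion in a trigonal-planar arrangement.

trigonal planar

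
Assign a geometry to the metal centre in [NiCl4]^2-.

Summing ligand charges against the −2 overall charge gives an oxidation state of +2 for nickel.
Group 10 minus oxidation state 2 gives a d⁸ configuration.
Coordination number: 4.
Chloride is a weak-field ligand.
With weak-field ligands the CFSE gain from square planar is small, so a 3d d⁸ ion takes the sterically preferred tetrahedral geometry.

tetrahedral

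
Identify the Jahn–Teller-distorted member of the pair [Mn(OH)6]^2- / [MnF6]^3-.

[Mn(OH)6]^2-: Ligand charges: each hydroxide is −1. With an overall charge of −2 the manganese centre must be in the +4 oxidation state. Mn sits in group 7, so the d-electron count is 7 − 4 = 3. The d³ configuration leaves the e_g set evenly filled (or empty) — no strong Jahn–Teller driving force.
[MnF6]^3-: Ligand charges: each fluoride is −1. With an overall charge of −3 the manganese centre must be in the +3 oxidation state. Manganese is a group-7 element; Mn(III) is therefore d⁴. Fluoride is a weak-field ligand for a first-row metal, so the complex is high-spin. The t₂g³e_g¹ (high-spin) configuration has an unevenly filled e_g set; the Jahn–Teller theorem predicts a tetragonal distortion (typically axial elongation) to lift the degeneracy.

[MnF6]^3-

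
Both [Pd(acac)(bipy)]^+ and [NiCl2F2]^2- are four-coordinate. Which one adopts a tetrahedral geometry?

For [Pd(acac)(bipy)]^+: Each acetylacetonate is −1; 2,2′-bipyridine is neutral; balancing the +1 overall charge requires Pd(II). Pd sits in group 10, so the d-electron count is 10 − 2 = 8. A 4d d⁸ ion has a large crystal-field splitting; square planar leaves the high-energy d_{x²−y²} orbital empty and maximises CFSE. → square planar.
For [NiCl2F2]^2-: Each chloride is −1; each fluoride is −1; balancing the −2 overall charge requires Ni(II). Nickel is a group-10 element; Ni(II) is therefore d⁸. Chloride and fluoride are weak-field ligands. With weak-field ligands the CFSE gain from square planar is small, so a 3d d⁸ ion takes the sterically preferred tetrahedral geometry. → tetrahedral.

[NiCl2F2]^2-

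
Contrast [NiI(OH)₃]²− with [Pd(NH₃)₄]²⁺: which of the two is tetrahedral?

For [NiI(OH)₃]²−: Each iodide is −1; each hydroxide is −1; balancing the −2 overall charge requires Ni(II). Nickel is a group-10 element; Ni(II) is therefore d⁸. Hydroxide and iodide are weak-field ligands. With weak-field ligands the CFSE gain from square planar is small, so a 3d d⁸ ion takes the sterically preferred tetrahedral geometry. → tetrahedral.
For [Pd(NH₃)₄]²⁺: Ammonia is neutral; balancing the +2 overall charge requires Pd(II). Palladium is a group-10 element; Pd(II) is therefore d⁸. A 4d d⁸ ion has a large crystal-field splitting; square planar leaves the high-energy d_{x²−y²} orbital empty and maximises CFSE. → square planar.

[NiI(OH)₃]²−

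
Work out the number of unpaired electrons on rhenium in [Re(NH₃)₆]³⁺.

2

Summing ligand charges against the +3 overall charge gives an oxidation state of +3 for rhenium.
Group 7 minus oxidation state 3 gives a d⁴ configuration.
The spin state decides the count: a 5d ion has a large Δₒ and is invariably low-spin.
An octahedral low-spin d⁴ ion is t₂g⁴e_g⁰, giving 2 unpaired electrons.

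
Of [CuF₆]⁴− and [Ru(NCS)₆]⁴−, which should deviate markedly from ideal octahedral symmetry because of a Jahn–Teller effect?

[CuF₆]⁴−: Ligand charges: each fluoride is −1. With an overall charge of −4 the copper centre must be in the +2 oxidation state. Copper is a group-11 element; Cu(II) is therefore d⁹. The t₂g⁶e_g³ configuration has an unevenly filled e_g set; the Jahn–Teller theorem predicts a tetragonal distortion (typically axial elongation) to lift the degeneracy.
[Ru(NCS)₆]⁴−: Ligand charges: each isothiocyanate is −1. With an overall charge of −4 the ruthenium centre must be in the +2 oxidation state. Ru sits in group 8, so the d-electron count is 8 − 2 = 6. A 4d ion has a large Δₒ and is invariably low-spin. The d⁶ configuration leaves the e_g set evenly filled (or empty) — no strong Jahn–Teller driving force.

[CuF₆]⁴−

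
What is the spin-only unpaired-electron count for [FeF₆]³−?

5 unpaired electrons

Ligand charges: each fluoride is −1. With an overall charge of −3 the iron centre must be in the +3 oxidation state.
Group 8 minus oxidation state 3 gives a d⁵ configuration.
The spin state decides the count: Fluoride is a weak-field ligand for a first-row metal, so the complex is high-spin.
An octahedral high-spin d⁵ ion is t₂g³e_g², giving 5 unpaired electrons.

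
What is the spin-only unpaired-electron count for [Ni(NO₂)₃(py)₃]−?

2

Summing ligand charges against the −1 overall charge gives an oxidation state of +2 for nickel.
Ni sits in group 10, so the d-electron count is 10 − 2 = 8.
In an octahedral field the d⁸ configuration is t₂g⁶e_g² (only one arrangement possible), giving 2 unpaired electrons.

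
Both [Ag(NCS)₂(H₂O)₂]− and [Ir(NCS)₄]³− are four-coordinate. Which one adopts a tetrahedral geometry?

For [Ag(NCS)₂(H₂O)₂]−: Ligand charges: each isothiocyanate is −1; water is neutral. With an overall charge of −1 the silver centre must be in the +1 oxidation state. Ag sits in group 11, so the d-electron count is 11 − 1 = 10. A d¹⁰ ion has no crystal-field stabilisation preference between square planar and tetrahedral, so four ligands adopt the sterically favoured tetrahedral geometry. → tetrahedral.
For [Ir(NCS)₄]³−: Summing ligand charges against the −3 overall charge gives an oxidation state of +1 for iridium. Ir sits in group 9, so the d-electron count is 9 − 1 = 8. A 5d d⁸ ion has a large crystal-field splitting; square planar leaves the high-energy d_{x²−y²} orbital empty and maximises CFSE. → square planar.

[Ag(NCS)₂(H₂O)₂]−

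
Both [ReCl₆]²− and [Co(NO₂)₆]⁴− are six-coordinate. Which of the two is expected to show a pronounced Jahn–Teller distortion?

[Co(NO₂)₆]⁴−

[ReCl₆]²−: Each chloride is −1; balancing the −2 overall charge requires Re(IV). Group 7 minus oxidation state 4 gives a d³ configuration. The d³ configuration leaves the e_g set evenly filled (or empty) — no strong Jahn–Teller driving force.
[Co(NO₂)₆]⁴−: Ligand charges: each nitro (N-bound nitrite) is −1. With an overall charge of −4 the cobalt centre must be in the +2 oxidation state. Cobalt is a group-9 element; Co(II) is therefore d⁷. Nitro (N-bound nitrite) is a strong-field ligand (high in the spectrochemical series) for a first-row metal, so the complex is low-spin. The t₂g⁶e_g¹ (low-spin) configuration has an unevenly filled e_g set; the Jahn–Teller theorem predicts a tetragonal distortion (typically axial elongation) to lift the degeneracy.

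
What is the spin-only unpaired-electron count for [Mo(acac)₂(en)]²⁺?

2

Each acetylacetonate is −1; ethylenediamine is neutral; balancing the +2 overall charge requires Mo(IV).
Mo sits in group 6, so the d-electron count is 6 − 4 = 2.
Counting donor atoms: 2×acetylacetonate (bidentate) → 4 donors; 1×ethylenediamine (bidentate) → 2 donors. Coordination number = 6.
In an octahedral field the d² configuration is t₂g²e_g⁰ (only one arrangement possible), giving 2 unpaired electrons.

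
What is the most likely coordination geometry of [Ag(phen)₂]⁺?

tetrahedral

Ligand charges: 1,10-phenanthroline is neutral. With an overall charge of +1 the silver centre must be in the +1 oxidation state.
Group 11 minus oxidation state 1 gives a d¹⁰ configuration.
Counting donor atoms: 2×1,10-phenanthroline (bidentate) → 4 donors. Coordination number = 4.
A d¹⁰ ion has no crystal-field stabilisation preference between square planar and tetrahedral, so four ligands adopt the sterically favoured tetrahedral geometry.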